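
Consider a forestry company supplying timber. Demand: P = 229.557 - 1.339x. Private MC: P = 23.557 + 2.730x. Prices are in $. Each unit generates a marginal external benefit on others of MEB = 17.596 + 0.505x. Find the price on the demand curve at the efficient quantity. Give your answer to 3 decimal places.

Social marginal cost = private MC − MEB = 5.961 + 2.225x.
Set SMC = demand: 5.961 + 2.225x = 229.557 - 1.339x → x* = 62.7374.
Consumer price on the demand curve at x*: 229.557 − 1.339×62.7374 = 145.5516.

P = $145.552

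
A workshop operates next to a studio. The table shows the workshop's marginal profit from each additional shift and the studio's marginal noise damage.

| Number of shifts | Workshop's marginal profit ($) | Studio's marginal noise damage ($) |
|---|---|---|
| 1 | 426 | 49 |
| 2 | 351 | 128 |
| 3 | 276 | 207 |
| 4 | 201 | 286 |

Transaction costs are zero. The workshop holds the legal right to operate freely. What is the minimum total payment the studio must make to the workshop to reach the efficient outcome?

$201

Left alone the workshop would choose level 4 (marginal profit stays positive).
Efficient level: k* = 3 (marginal profit ≥ marginal noise damage through 3).
The studio must at least cover the workshop's forgone profit from cutting 4→3: 201 = 201.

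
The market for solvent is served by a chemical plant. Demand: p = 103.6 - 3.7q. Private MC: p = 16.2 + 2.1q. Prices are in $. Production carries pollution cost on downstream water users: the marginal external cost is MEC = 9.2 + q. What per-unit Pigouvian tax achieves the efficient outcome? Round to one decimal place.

Social marginal cost = private MC + MEC = 25.4 + 3.1q.
Set SMC = demand: 25.4 + 3.1q = 103.6 - 3.7q → q* = 11.5000.
The Pigouvian tax equals MEC at q*: 9.2 + 1.0×11.5000 = 20.7000.

tax = $20.7 per unit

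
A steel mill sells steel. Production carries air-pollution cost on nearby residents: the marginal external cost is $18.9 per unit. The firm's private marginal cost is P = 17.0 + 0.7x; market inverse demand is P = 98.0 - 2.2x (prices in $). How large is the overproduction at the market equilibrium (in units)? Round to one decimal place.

Market equilibrium (private): 17.0 + 0.7x = 98.0 - 2.2x → x_m = 27.9310.
Social marginal cost = private MC + MEC = 35.9 + 0.7x.
Set SMC = demand: 35.9 + 0.7x = 98.0 - 2.2x → x* = 21.4138.
Gap = |27.9310 − 21.4138| = 6.5172.

6.5 units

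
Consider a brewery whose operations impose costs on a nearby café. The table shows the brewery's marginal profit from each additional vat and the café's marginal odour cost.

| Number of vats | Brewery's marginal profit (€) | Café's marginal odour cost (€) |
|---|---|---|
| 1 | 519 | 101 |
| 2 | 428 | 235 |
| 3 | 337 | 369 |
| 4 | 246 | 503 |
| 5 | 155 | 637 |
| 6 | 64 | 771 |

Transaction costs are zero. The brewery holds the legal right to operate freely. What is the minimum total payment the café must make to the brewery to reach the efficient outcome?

€802

Left alone the brewery would choose level 6 (marginal profit stays positive).
Efficient level: k* = 2 (marginal profit ≥ marginal odour cost through 2).
The café must at least cover the brewery's forgone profit from cutting 6→2: 337 + 246 + 155 + 64 = 802.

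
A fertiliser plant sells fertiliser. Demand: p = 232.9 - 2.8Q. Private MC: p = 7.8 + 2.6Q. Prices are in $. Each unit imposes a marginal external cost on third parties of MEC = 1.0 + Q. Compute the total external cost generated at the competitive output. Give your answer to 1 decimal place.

Market equilibrium (private): 7.8 + 2.6Q = 232.9 - 2.8Q → Q_m = 41.6852.
Total external cost = ∫₀^{Q_m} (1.0 + 1.0Q) dQ = 1.0×41.6852 + ½×1.0×41.6852² = 910.5131.

$910.5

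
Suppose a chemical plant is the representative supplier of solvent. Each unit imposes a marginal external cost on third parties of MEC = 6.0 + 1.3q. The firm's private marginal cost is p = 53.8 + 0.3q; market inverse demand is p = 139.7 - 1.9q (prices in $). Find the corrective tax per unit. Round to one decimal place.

Social marginal cost = private MC + MEC = 59.8 + 1.6q.
Set SMC = demand: 59.8 + 1.6q = 139.7 - 1.9q → q* = 22.8286.
The Pigouvian tax equals MEC at q*: 6.0 + 1.3×22.8286 = 35.6772.

tax = $35.7 per unit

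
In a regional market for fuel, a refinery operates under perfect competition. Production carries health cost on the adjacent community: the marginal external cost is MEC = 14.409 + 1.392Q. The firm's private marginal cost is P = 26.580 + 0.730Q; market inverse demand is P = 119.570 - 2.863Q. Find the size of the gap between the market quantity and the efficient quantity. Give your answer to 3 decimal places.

10.117 units

Market equilibrium (private): 26.580 + 0.730Q = 119.570 - 2.863Q → Q_m = 25.8809.
Social marginal cost = private MC + MEC = 40.989 + 2.122Q.
Set SMC = demand: 40.989 + 2.122Q = 119.570 - 2.863Q → Q* = 15.7635.
Gap = |25.8809 − 15.7635| = 10.1174.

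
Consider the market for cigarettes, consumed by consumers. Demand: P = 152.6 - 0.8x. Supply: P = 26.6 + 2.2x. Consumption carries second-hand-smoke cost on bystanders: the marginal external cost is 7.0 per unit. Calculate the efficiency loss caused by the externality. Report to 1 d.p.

DWL = 8.2

Market equilibrium (private): 26.6 + 2.2x = 152.6 - 0.8x → x_m = 42.0000.
Social marginal benefit = demand − MEC = 145.6 - 0.8x.
Set SMB = MC: 145.6 - 0.8x = 26.6 + 2.2x → x* = 39.6667.
The loss is the area between SMB and MC from x* to x_m; with linear curves that's a triangle of height MEC(x_m).
DWL = ½ × 2.3333 × 7.0000 = 8.1666.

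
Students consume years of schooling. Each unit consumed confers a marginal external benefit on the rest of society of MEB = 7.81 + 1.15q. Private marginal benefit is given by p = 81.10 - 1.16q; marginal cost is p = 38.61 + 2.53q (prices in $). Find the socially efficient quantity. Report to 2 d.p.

q* = 19.80

Social marginal benefit = demand + MEB = 88.91 - 0.01q.
Set SMB = MC: 88.91 - 0.01q = 38.61 + 2.53q → q* = 19.8031.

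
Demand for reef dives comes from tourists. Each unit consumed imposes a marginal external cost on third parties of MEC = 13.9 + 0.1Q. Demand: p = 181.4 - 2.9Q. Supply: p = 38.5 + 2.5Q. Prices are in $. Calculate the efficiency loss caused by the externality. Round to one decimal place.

Market equilibrium (private): 38.5 + 2.5Q = 181.4 - 2.9Q → Q_m = 26.4630.
Social marginal benefit = demand − MEC = 167.5 - 3.0Q.
Set SMB = MC: 167.5 - 3.0Q = 38.5 + 2.5Q → Q* = 23.4545.
The welfare-loss triangle has base |Q_m − Q*| and height MEC(Q_m) (the vertical gap between SMB and MC is zero at Q* and MEC at Q_m).
DWL = ½ × 3.0085 × 16.5463 = 24.8898.

DWL = $24.9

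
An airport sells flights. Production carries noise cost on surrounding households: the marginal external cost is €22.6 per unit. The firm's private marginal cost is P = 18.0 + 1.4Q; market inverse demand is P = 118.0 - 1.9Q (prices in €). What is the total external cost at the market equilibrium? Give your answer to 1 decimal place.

€684.8

Market equilibrium (private): 18.0 + 1.4Q = 118.0 - 1.9Q → Q_m = 30.3030.
Total external cost = MEC × Q_m = 22.6 × 30.3030 = 684.8478.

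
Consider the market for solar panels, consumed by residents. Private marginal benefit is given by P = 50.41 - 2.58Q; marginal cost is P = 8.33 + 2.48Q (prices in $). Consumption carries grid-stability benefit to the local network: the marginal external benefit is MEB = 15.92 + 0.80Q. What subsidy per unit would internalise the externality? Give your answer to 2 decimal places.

Social marginal benefit = demand + MEB = 66.33 - 1.78Q.
Set SMB = MC: 66.33 - 1.78Q = 8.33 + 2.48Q → Q* = 13.6150.
The Pigouvian subsidy equals MEB at Q*: 15.92 + 0.80×13.6150 = 26.8120.

subsidy = $26.81 per unit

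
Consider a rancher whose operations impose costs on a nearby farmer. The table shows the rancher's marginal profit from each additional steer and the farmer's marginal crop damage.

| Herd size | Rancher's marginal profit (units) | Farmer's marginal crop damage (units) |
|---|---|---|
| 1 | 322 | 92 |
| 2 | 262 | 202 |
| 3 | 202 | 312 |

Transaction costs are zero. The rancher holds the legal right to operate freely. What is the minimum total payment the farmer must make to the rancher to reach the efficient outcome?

202

Left alone the rancher would choose level 3 (marginal profit stays positive).
Efficient level: k* = 2 (marginal profit ≥ marginal crop damage through 2).
The farmer must at least cover the rancher's forgone profit from cutting 3→2: 202 = 202.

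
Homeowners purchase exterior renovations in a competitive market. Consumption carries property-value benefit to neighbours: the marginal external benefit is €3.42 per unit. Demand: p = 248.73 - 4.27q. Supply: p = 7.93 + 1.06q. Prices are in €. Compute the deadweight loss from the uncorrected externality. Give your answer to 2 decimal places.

Market equilibrium (private): 7.93 + 1.06q = 248.73 - 4.27q → q_m = 45.1782.
Social marginal benefit = demand + MEB = 252.15 - 4.27q.
Set SMB = MC: 252.15 - 4.27q = 7.93 + 1.06q → q* = 45.8199.
The welfare-loss triangle has base |q_m − q*| and height MEB(q_m) (the vertical gap between SMB and MC is zero at q* and MEB at q_m).
DWL = ½ × 0.6417 × 3.4200 = 1.0973.

DWL = €1.10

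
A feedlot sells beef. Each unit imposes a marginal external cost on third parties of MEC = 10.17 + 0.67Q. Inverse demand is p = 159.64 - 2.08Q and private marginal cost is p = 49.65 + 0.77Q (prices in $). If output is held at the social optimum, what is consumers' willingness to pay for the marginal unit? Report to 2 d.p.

Social marginal cost = private MC + MEC = 59.82 + 1.44Q.
Set SMC = demand: 59.82 + 1.44Q = 159.64 - 2.08Q → Q* = 28.3580.
Consumer price on the demand curve at Q*: 159.64 − 2.08×28.3580 = 100.6554.

P = $100.66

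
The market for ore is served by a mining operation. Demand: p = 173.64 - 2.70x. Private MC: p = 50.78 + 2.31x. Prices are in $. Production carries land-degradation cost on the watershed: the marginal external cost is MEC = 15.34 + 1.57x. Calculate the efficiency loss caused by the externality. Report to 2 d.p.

DWL = $220.28

Market equilibrium (private): 50.78 + 2.31x = 173.64 - 2.70x → x_m = 24.5230.
Social marginal cost = private MC + MEC = 66.12 + 3.88x.
Set SMC = demand: 66.12 + 3.88x = 173.64 - 2.70x → x* = 16.3404.
The loss is the area between SMC and demand from x* to x_m; with linear curves that's a triangle of height MEC(x_m).
DWL = ½ × 8.1826 × 53.8410 = 220.2797.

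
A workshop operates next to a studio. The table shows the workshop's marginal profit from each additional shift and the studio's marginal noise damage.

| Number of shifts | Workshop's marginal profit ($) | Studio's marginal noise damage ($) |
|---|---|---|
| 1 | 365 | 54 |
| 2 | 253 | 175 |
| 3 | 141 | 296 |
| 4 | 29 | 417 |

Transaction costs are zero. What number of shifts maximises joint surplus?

2

Bargaining reaches the level where marginal profit last exceeds marginal noise damage.
That holds through level 2 (253 ≥ 175) but not at 3 (141 < 296).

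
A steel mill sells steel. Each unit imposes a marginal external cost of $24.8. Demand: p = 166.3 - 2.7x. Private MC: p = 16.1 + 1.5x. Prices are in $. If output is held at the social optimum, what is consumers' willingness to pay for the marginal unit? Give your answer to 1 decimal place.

Social marginal cost = private MC + MEC = 40.9 + 1.5x.
Set SMC = demand: 40.9 + 1.5x = 166.3 - 2.7x → x* = 29.8571.
Consumer price on the demand curve at x*: 166.3 − 2.7×29.8571 = 85.6858.

P = $85.7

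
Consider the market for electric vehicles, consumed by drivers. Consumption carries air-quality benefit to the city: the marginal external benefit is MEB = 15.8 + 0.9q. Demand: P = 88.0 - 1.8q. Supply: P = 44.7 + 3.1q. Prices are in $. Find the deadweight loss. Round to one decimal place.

DWL = $70.5

Market equilibrium (private): 44.7 + 3.1q = 88.0 - 1.8q → q_m = 8.8367.
Social marginal benefit = demand + MEB = 103.8 - 0.9q.
Set SMB = MC: 103.8 - 0.9q = 44.7 + 3.1q → q* = 14.7750.
The loss is the area between SMB and MC from q* to q_m; with linear curves that's a triangle of height MEB(q_m).
DWL = ½ × 5.9383 × 23.7531 = 70.5265.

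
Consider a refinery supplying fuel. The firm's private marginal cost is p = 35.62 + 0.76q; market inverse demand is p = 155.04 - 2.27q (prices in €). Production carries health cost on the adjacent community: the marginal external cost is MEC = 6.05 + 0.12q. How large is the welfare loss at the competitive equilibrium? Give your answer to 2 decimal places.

DWL = €18.44

Market equilibrium (private): 35.62 + 0.76q = 155.04 - 2.27q → q_m = 39.4125.
Social marginal cost = private MC + MEC = 41.67 + 0.88q.
Set SMC = demand: 41.67 + 0.88q = 155.04 - 2.27q → q* = 35.9905.
Between q* and q_m the wedge SMC − demand runs linearly from 0 to MEC(q_m), so the loss is a triangle.
DWL = ½ × 3.4220 × 10.7795 = 18.4437.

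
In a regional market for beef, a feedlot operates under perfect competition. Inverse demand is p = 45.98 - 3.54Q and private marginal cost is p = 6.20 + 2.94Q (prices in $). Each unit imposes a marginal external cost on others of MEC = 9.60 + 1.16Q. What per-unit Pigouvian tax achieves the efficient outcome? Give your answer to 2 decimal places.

Social marginal cost = private MC + MEC = 15.80 + 4.10Q.
Set SMC = demand: 15.80 + 4.10Q = 45.98 - 3.54Q → Q* = 3.9503.
The Pigouvian tax equals MEC at Q*: 9.60 + 1.16×3.9503 = 14.1823.

tax = $14.18 per unit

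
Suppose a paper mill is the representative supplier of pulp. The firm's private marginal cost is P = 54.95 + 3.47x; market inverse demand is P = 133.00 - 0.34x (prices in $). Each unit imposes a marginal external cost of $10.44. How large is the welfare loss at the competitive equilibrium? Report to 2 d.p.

Market equilibrium (private): 54.95 + 3.47x = 133.00 - 0.34x → x_m = 20.4856.
Social marginal cost = private MC + MEC = 65.39 + 3.47x.
Set SMC = demand: 65.39 + 3.47x = 133.00 - 0.34x → x* = 17.7454.
The loss is the area between SMC and demand from x* to x_m; with linear curves that's a triangle of height MEC(x_m).
DWL = ½ × 2.7402 × 10.4400 = 14.3038.

DWL = $14.30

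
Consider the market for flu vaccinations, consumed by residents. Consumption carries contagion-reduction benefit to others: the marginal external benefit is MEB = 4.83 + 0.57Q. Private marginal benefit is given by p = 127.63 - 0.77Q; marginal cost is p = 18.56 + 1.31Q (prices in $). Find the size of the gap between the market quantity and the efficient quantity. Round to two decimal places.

Market equilibrium (private): 18.56 + 1.31Q = 127.63 - 0.77Q → Q_m = 52.4375.
Social marginal benefit = demand + MEB = 132.46 - 0.20Q.
Set SMB = MC: 132.46 - 0.20Q = 18.56 + 1.31Q → Q* = 75.4305.
Gap = |52.4375 − 75.4305| = 22.9930.

22.99 units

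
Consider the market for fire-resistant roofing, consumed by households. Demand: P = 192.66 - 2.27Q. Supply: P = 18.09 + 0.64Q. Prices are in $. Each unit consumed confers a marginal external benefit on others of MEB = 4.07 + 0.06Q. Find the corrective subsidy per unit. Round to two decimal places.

subsidy = $7.83 per unit

Social marginal benefit = demand + MEB = 196.73 - 2.21Q.
Set SMB = MC: 196.73 - 2.21Q = 18.09 + 0.64Q → Q* = 62.6807.
The Pigouvian subsidy equals MEB at Q*: 4.07 + 0.06×62.6807 = 7.8308.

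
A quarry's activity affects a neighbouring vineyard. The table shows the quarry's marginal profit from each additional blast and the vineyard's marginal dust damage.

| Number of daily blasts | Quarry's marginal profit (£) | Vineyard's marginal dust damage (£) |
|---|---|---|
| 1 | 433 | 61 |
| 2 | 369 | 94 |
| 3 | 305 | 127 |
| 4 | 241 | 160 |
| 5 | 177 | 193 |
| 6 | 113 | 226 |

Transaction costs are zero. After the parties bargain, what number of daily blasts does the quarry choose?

Bargaining reaches the level where marginal profit last exceeds marginal dust damage.
That holds through level 4 (241 ≥ 160) but not at 5 (177 < 193).

4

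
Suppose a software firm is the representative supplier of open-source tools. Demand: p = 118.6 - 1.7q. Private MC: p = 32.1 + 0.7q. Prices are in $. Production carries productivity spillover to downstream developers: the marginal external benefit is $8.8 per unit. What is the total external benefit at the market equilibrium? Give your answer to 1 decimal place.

$317.2

Market equilibrium (private): 32.1 + 0.7q = 118.6 - 1.7q → q_m = 36.0417.
Total external benefit = MEB × q_m = 8.8 × 36.0417 = 317.1670.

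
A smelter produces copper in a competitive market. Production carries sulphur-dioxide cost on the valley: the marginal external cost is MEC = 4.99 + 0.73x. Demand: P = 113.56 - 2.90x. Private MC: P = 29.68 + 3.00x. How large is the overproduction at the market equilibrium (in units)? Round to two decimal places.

Market equilibrium (private): 29.68 + 3.00x = 113.56 - 2.90x → x_m = 14.2169.
Social marginal cost = private MC + MEC = 34.67 + 3.73x.
Set SMC = demand: 34.67 + 3.73x = 113.56 - 2.90x → x* = 11.8989.
Gap = |14.2169 − 11.8989| = 2.3180.

2.32 units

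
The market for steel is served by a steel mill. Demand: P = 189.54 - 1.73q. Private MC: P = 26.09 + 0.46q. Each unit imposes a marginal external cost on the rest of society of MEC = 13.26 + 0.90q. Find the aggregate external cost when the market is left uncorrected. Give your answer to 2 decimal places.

3496.31

Market equilibrium (private): 26.09 + 0.46q = 189.54 - 1.73q → q_m = 74.6347.
Total external cost = ∫₀^{q_m} (13.26 + 0.90q) dq = 13.26×74.6347 + ½×0.90×74.6347² = 3496.3084.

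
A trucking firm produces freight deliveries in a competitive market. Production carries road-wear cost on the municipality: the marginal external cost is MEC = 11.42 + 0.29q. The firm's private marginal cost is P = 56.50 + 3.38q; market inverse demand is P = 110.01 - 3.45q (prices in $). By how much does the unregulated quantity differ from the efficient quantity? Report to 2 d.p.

Market equilibrium (private): 56.50 + 3.38q = 110.01 - 3.45q → q_m = 7.8346.
Social marginal cost = private MC + MEC = 67.92 + 3.67q.
Set SMC = demand: 67.92 + 3.67q = 110.01 - 3.45q → q* = 5.9115.
Gap = |7.8346 − 5.9115| = 1.9231.

1.92 units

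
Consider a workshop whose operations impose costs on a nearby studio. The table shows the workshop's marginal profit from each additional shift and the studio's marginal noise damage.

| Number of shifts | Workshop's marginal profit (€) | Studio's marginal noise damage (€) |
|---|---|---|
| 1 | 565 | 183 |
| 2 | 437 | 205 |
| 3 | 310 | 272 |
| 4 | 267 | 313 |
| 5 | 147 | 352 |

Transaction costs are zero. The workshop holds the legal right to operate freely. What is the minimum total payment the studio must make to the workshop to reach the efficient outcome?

Left alone the workshop would choose level 5 (marginal profit stays positive).
Efficient level: k* = 3 (marginal profit ≥ marginal noise damage through 3).
The studio must at least cover the workshop's forgone profit from cutting 5→3: 267 + 147 = 414.

€414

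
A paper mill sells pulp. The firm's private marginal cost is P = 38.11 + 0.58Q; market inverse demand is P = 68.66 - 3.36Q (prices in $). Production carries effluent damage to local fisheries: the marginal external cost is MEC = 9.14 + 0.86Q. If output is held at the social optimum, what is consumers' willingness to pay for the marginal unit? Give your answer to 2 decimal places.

P = $53.67

Social marginal cost = private MC + MEC = 47.25 + 1.44Q.
Set SMC = demand: 47.25 + 1.44Q = 68.66 - 3.36Q → Q* = 4.4604.
Consumer price on the demand curve at Q*: 68.66 − 3.36×4.4604 = 53.6731.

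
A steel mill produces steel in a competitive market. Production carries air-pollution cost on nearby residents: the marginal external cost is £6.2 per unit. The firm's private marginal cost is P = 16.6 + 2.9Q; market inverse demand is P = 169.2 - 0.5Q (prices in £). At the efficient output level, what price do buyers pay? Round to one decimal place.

P = £147.7

Social marginal cost = private MC + MEC = 22.8 + 2.9Q.
Set SMC = demand: 22.8 + 2.9Q = 169.2 - 0.5Q → Q* = 43.0588.
Consumer price on the demand curve at Q*: 169.2 − 0.5×43.0588 = 147.6706.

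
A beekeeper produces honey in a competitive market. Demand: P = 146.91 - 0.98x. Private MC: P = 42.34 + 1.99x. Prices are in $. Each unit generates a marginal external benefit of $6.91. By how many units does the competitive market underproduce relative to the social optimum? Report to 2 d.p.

Market equilibrium (private): 42.34 + 1.99x = 146.91 - 0.98x → x_m = 35.2088.
Social marginal cost = private MC − MEB = 35.43 + 1.99x.
Set SMC = demand: 35.43 + 1.99x = 146.91 - 0.98x → x* = 37.5354.
Gap = |35.2088 − 37.5354| = 2.3266.

2.33 units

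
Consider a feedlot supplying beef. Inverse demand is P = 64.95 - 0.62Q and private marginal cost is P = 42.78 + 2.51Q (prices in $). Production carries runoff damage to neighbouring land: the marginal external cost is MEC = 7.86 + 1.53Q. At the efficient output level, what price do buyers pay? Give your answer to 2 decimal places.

Social marginal cost = private MC + MEC = 50.64 + 4.04Q.
Set SMC = demand: 50.64 + 4.04Q = 64.95 - 0.62Q → Q* = 3.0708.
Consumer price on the demand curve at Q*: 64.95 − 0.62×3.0708 = 63.0461.

P = $63.05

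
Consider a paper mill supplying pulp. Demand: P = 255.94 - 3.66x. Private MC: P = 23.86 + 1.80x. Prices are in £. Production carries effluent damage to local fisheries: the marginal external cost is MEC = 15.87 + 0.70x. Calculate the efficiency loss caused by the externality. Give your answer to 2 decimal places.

DWL = £168.96

Market equilibrium (private): 23.86 + 1.80x = 255.94 - 3.66x → x_m = 42.5055.
Social marginal cost = private MC + MEC = 39.73 + 2.50x.
Set SMC = demand: 39.73 + 2.50x = 255.94 - 3.66x → x* = 35.0990.
Between x* and x_m the wedge SMC − demand runs linearly from 0 to MEC(x_m), so the loss is a triangle.
DWL = ½ × 7.4065 × 45.6238 = 168.9563.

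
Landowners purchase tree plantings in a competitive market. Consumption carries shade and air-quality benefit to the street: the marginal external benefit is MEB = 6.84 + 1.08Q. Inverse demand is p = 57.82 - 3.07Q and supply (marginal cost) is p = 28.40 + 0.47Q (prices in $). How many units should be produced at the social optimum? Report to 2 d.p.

Social marginal benefit = demand + MEB = 64.66 - 1.99Q.
Set SMB = MC: 64.66 - 1.99Q = 28.40 + 0.47Q → Q* = 14.7398.

Q* = 14.74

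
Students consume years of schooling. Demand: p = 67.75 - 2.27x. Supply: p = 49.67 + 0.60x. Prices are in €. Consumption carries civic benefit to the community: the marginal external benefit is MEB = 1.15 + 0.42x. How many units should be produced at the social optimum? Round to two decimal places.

x* = 7.85

Social marginal benefit = demand + MEB = 68.90 - 1.85x.
Set SMB = MC: 68.90 - 1.85x = 49.67 + 0.60x → x* = 7.8490.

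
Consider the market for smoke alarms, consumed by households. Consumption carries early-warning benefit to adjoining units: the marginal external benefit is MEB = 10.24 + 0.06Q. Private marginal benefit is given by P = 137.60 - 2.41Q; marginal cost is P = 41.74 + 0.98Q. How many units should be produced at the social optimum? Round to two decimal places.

Social marginal benefit = demand + MEB = 147.84 - 2.35Q.
Set SMB = MC: 147.84 - 2.35Q = 41.74 + 0.98Q → Q* = 31.8619.

Q* = 31.86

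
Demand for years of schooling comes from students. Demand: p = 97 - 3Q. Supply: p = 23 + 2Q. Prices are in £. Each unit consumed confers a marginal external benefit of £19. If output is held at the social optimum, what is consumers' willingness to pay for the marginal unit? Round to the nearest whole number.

Social marginal benefit = demand + MEB = 116 - 3Q.
Set SMB = MC: 116 - 3Q = 23 + 2Q → Q* = 18.6000.
Consumer price on the demand curve at Q*: 97 − 3×18.6000 = 41.2000.

P = £41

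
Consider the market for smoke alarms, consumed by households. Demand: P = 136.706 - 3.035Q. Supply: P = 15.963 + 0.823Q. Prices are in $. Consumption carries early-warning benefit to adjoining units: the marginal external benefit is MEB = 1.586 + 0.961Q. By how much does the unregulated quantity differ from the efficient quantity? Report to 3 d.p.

Market equilibrium (private): 15.963 + 0.823Q = 136.706 - 3.035Q → Q_m = 31.2968.
Social marginal benefit = demand + MEB = 138.292 - 2.074Q.
Set SMB = MC: 138.292 - 2.074Q = 15.963 + 0.823Q → Q* = 42.2261.
Gap = |31.2968 − 42.2261| = 10.9293.

10.929 units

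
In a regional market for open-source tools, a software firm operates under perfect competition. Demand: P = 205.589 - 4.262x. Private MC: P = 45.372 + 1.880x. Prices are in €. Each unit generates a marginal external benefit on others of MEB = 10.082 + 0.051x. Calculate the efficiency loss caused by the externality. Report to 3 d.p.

DWL = €10.691

Market equilibrium (private): 45.372 + 1.880x = 205.589 - 4.262x → x_m = 26.0855.
Social marginal cost = private MC − MEB = 35.290 + 1.829x.
Set SMC = demand: 35.290 + 1.829x = 205.589 - 4.262x → x* = 27.9591.
Height of the DWL triangle at x_m is demand(x_m) − SMC(x_m) = MEB(x_m) = 11.4124.
DWL = ½ × 1.8736 × 11.4124 = 10.6911.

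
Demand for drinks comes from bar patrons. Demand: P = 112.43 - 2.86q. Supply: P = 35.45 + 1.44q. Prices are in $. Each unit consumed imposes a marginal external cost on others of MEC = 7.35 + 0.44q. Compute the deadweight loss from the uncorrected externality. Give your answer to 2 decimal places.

Market equilibrium (private): 35.45 + 1.44q = 112.43 - 2.86q → q_m = 17.9023.
Social marginal benefit = demand − MEC = 105.08 - 3.30q.
Set SMB = MC: 105.08 - 3.30q = 35.45 + 1.44q → q* = 14.6899.
The loss is the area between SMB and MC from q* to q_m; with linear curves that's a triangle of height MEC(q_m).
DWL = ½ × 3.2124 × 15.2270 = 24.4576.

DWL = $24.46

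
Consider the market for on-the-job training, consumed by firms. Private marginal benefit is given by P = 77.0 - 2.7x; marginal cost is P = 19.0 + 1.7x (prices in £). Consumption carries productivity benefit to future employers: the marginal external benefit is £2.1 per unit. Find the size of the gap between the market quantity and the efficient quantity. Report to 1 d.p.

Market equilibrium (private): 19.0 + 1.7x = 77.0 - 2.7x → x_m = 13.1818.
Social marginal benefit = demand + MEB = 79.1 - 2.7x.
Set SMB = MC: 79.1 - 2.7x = 19.0 + 1.7x → x* = 13.6591.
Gap = |13.1818 − 13.6591| = 0.4773.

0.5 units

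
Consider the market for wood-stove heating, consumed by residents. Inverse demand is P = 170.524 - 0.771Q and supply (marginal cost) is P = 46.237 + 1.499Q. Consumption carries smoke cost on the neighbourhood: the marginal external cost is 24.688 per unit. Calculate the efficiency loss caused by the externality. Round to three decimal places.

Market equilibrium (private): 46.237 + 1.499Q = 170.524 - 0.771Q → Q_m = 54.7520.
Social marginal benefit = demand − MEC = 145.836 - 0.771Q.
Set SMB = MC: 145.836 - 0.771Q = 46.237 + 1.499Q → Q* = 43.8762.
Between Q* and Q_m the wedge MC − SMB runs linearly from 0 to MEC(Q_m), so the loss is a triangle.
DWL = ½ × 10.8758 × 24.6880 = 134.2509.

DWL = 134.251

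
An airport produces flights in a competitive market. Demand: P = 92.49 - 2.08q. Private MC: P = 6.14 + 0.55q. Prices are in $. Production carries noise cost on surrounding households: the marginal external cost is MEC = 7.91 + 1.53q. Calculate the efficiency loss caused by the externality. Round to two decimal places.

DWL = $406.34

Market equilibrium (private): 6.14 + 0.55q = 92.49 - 2.08q → q_m = 32.8327.
Social marginal cost = private MC + MEC = 14.05 + 2.08q.
Set SMC = demand: 14.05 + 2.08q = 92.49 - 2.08q → q* = 18.8558.
The welfare-loss triangle has base |q_m − q*| and height MEC(q_m) (the vertical gap between SMC and demand is zero at q* and MEC at q_m).
DWL = ½ × 13.9769 × 58.1440 = 406.3364.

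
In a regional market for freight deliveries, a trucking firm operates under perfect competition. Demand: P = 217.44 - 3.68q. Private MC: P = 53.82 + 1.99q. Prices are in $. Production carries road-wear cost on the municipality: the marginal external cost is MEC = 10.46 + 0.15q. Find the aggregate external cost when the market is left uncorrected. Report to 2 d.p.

Market equilibrium (private): 53.82 + 1.99q = 217.44 - 3.68q → q_m = 28.8571.
Total external cost = ∫₀^{q_m} (10.46 + 0.15q) dq = 10.46×28.8571 + ½×0.15×28.8571² = 364.3002.

$364.30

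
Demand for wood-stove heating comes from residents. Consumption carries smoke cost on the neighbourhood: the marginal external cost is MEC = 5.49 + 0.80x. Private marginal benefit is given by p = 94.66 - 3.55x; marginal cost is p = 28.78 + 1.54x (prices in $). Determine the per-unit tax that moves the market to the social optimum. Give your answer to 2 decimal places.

tax = $13.69 per unit

Social marginal benefit = demand − MEC = 89.17 - 4.35x.
Set SMB = MC: 89.17 - 4.35x = 28.78 + 1.54x → x* = 10.2530.
The Pigouvian tax equals MEC at x*: 5.49 + 0.80×10.2530 = 13.6924.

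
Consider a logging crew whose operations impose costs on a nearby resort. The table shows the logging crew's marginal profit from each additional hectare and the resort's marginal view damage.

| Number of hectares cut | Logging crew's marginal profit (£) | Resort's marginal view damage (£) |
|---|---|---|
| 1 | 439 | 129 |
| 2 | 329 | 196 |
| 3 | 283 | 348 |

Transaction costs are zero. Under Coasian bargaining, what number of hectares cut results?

2

Bargaining reaches the level where marginal profit last exceeds marginal view damage.
That holds through level 2 (329 ≥ 196) but not at 3 (283 < 348).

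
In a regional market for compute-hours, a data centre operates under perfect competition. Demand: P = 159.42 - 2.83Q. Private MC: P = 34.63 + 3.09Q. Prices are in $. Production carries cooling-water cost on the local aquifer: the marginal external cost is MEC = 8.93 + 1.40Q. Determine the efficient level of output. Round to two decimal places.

Social marginal cost = private MC + MEC = 43.56 + 4.49Q.
Set SMC = demand: 43.56 + 4.49Q = 159.42 - 2.83Q → Q* = 15.8279.

Q* = 15.83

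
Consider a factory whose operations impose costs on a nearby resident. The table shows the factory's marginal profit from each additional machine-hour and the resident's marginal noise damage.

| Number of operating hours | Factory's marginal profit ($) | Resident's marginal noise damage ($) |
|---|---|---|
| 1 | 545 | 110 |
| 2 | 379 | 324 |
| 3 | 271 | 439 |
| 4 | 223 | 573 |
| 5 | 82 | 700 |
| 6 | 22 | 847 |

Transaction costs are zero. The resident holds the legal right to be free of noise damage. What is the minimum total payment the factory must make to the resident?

$434

Efficient level: marginal profit ≥ marginal noise damage through level 2, so k* = 2.
With the resident holding the right, the factory must at least compensate total damage at k*: 110 + 324 = 434.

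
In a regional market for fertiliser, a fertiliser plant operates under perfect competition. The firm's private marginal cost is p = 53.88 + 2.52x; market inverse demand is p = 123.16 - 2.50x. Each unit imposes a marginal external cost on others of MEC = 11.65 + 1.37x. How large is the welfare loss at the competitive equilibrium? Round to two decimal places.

DWL = 73.06

Market equilibrium (private): 53.88 + 2.52x = 123.16 - 2.50x → x_m = 13.8008.
Social marginal cost = private MC + MEC = 65.53 + 3.89x.
Set SMC = demand: 65.53 + 3.89x = 123.16 - 2.50x → x* = 9.0188.
The loss is the area between SMC and demand from x* to x_m; with linear curves that's a triangle of height MEC(x_m).
DWL = ½ × 4.7820 × 30.5571 = 73.0620.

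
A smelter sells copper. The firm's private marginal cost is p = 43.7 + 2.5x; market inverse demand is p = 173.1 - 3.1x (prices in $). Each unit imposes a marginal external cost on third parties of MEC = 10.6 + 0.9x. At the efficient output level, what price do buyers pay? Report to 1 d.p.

Social marginal cost = private MC + MEC = 54.3 + 3.4x.
Set SMC = demand: 54.3 + 3.4x = 173.1 - 3.1x → x* = 18.2769.
Consumer price on the demand curve at x*: 173.1 − 3.1×18.2769 = 116.4416.

P = $116.4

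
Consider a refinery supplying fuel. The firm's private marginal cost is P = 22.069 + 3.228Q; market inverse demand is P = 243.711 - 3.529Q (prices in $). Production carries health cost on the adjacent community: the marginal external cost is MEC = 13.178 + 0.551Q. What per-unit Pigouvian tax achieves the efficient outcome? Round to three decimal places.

Social marginal cost = private MC + MEC = 35.247 + 3.779Q.
Set SMC = demand: 35.247 + 3.779Q = 243.711 - 3.529Q → Q* = 28.5255.
The Pigouvian tax equals MEC at Q*: 13.178 + 0.551×28.5255 = 28.8956.

tax = $28.896 per unit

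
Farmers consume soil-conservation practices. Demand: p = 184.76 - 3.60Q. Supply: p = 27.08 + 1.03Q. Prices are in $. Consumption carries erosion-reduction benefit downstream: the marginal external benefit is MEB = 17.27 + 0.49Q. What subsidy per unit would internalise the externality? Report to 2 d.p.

Social marginal benefit = demand + MEB = 202.03 - 3.11Q.
Set SMB = MC: 202.03 - 3.11Q = 27.08 + 1.03Q → Q* = 42.2585.
The Pigouvian subsidy equals MEB at Q*: 17.27 + 0.49×42.2585 = 37.9767.

subsidy = $37.98 per unit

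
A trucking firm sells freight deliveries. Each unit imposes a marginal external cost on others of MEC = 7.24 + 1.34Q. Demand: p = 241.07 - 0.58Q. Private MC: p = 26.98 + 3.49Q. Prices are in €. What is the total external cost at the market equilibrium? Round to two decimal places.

€2234.71

Market equilibrium (private): 26.98 + 3.49Q = 241.07 - 0.58Q → Q_m = 52.6020.
Total external cost = ∫₀^{Q_m} (7.24 + 1.34Q) dQ = 7.24×52.6020 + ½×1.34×52.6020² = 2234.7087.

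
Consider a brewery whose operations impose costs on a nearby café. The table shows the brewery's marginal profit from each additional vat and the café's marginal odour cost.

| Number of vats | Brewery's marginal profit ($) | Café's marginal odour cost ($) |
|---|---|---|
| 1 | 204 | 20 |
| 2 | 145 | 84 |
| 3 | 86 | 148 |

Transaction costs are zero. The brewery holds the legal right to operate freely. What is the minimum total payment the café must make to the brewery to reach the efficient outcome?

Left alone the brewery would choose level 3 (marginal profit stays positive).
Efficient level: k* = 2 (marginal profit ≥ marginal odour cost through 2).
The café must at least cover the brewery's forgone profit from cutting 3→2: 86 = 86.

$86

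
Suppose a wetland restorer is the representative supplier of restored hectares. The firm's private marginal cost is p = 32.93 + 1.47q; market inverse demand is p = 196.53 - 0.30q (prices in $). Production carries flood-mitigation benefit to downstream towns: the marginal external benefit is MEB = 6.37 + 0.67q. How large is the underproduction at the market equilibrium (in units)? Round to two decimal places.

62.09 units

Market equilibrium (private): 32.93 + 1.47q = 196.53 - 0.30q → q_m = 92.4294.
Social marginal cost = private MC − MEB = 26.56 + 0.80q.
Set SMC = demand: 26.56 + 0.80q = 196.53 - 0.30q → q* = 154.5182.
Gap = |92.4294 − 154.5182| = 62.0888.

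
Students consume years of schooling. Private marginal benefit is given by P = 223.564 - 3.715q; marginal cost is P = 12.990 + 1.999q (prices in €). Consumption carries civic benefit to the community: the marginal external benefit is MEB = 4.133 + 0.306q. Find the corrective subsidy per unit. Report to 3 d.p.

subsidy = €16.282 per unit

Social marginal benefit = demand + MEB = 227.697 - 3.409q.
Set SMB = MC: 227.697 - 3.409q = 12.990 + 1.999q → q* = 39.7017.
The Pigouvian subsidy equals MEB at q*: 4.133 + 0.306×39.7017 = 16.2817.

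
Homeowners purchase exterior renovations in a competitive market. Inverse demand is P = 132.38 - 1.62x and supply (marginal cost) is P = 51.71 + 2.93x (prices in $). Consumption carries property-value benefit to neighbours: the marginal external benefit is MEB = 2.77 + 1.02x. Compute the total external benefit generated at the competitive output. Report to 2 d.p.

Market equilibrium (private): 51.71 + 2.93x = 132.38 - 1.62x → x_m = 17.7297.
Total external benefit = ∫₀^{x_m} (2.77 + 1.02x) dx = 2.77×17.7297 + ½×1.02×17.7297² = 209.4258.

$209.43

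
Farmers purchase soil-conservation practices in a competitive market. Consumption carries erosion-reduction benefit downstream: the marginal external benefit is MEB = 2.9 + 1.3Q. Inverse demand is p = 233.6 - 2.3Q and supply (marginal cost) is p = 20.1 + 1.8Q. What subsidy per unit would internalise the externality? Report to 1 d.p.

subsidy = 103.4 per unit

Social marginal benefit = demand + MEB = 236.5 - Q.
Set SMB = MC: 236.5 - Q = 20.1 + 1.8Q → Q* = 77.2857.
The Pigouvian subsidy equals MEB at Q*: 2.9 + 1.3×77.2857 = 103.3714.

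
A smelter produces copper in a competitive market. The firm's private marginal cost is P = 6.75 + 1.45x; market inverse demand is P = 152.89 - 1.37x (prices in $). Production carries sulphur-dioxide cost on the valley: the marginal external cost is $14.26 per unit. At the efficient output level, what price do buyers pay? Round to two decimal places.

P = $88.82

Social marginal cost = private MC + MEC = 21.01 + 1.45x.
Set SMC = demand: 21.01 + 1.45x = 152.89 - 1.37x → x* = 46.7660.
Consumer price on the demand curve at x*: 152.89 − 1.37×46.7660 = 88.8206.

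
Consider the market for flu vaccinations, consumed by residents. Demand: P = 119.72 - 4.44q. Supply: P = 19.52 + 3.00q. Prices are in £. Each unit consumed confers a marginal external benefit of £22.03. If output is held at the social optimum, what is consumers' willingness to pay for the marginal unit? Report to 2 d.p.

Social marginal benefit = demand + MEB = 141.75 - 4.44q.
Set SMB = MC: 141.75 - 4.44q = 19.52 + 3.00q → q* = 16.4288.
Consumer price on the demand curve at q*: 119.72 − 4.44×16.4288 = 46.7761.

P = £46.78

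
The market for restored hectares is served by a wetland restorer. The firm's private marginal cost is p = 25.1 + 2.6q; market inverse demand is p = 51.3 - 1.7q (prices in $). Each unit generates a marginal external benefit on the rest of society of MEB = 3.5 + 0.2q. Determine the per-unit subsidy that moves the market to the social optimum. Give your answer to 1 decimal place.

subsidy = $4.9 per unit

Social marginal cost = private MC − MEB = 21.6 + 2.4q.
Set SMC = demand: 21.6 + 2.4q = 51.3 - 1.7q → q* = 7.2439.
The Pigouvian subsidy equals MEB at q*: 3.5 + 0.2×7.2439 = 4.9488.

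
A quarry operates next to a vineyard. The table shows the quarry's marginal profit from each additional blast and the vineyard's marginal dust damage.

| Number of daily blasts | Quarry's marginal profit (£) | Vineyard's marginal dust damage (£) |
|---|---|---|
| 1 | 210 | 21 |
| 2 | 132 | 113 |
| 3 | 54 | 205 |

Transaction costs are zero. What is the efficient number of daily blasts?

2

Bargaining reaches the level where marginal profit last exceeds marginal dust damage.
That holds through level 2 (132 ≥ 113) but not at 3 (54 < 205).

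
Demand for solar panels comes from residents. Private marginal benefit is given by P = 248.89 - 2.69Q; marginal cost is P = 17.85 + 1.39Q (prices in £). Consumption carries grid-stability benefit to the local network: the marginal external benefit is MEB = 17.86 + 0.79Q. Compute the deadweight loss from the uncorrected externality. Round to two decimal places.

Market equilibrium (private): 17.85 + 1.39Q = 248.89 - 2.69Q → Q_m = 56.6275.
Social marginal benefit = demand + MEB = 266.75 - 1.90Q.
Set SMB = MC: 266.75 - 1.90Q = 17.85 + 1.39Q → Q* = 75.6535.
Height of the DWL triangle at Q_m is SMB(Q_m) − MC(Q_m) = MEB(Q_m) = 62.5957.
DWL = ½ × 19.0260 × 62.5957 = 595.4729.

DWL = £595.47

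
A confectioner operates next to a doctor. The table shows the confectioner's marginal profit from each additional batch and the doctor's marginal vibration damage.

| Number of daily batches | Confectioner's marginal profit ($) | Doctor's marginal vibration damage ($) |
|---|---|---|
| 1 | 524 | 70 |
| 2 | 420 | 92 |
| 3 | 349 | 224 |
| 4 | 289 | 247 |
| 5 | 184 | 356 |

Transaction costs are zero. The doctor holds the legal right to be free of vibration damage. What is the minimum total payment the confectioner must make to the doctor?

$633

Efficient level: marginal profit ≥ marginal vibration damage through level 4, so k* = 4.
With the doctor holding the right, the confectioner must at least compensate total damage at k*: 70 + 92 + 224 + 247 = 633.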